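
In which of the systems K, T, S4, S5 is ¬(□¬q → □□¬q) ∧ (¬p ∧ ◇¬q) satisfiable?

K, T

T-tableau for the formula:
1. ¬(□¬q → □□¬q) ∧ (¬p ∧ ◇¬q), 0
2. ¬(□¬q → □□¬q), 0
3. ¬p ∧ ◇¬q, 0
4. □¬q, 0
5. ¬□□¬q, 0
6. ¬p, 0
7. ◇¬q, 0
8. ¬q, 0
9. ¬□¬q, 1
10. ¬q, 1
11. ¬q, 2
12. q, 3
Accessibility: 0R0, 0R1, 0R2, 1R1, 1R3, 2R2, 3R3
Complete open branch: satisfiable in T, hence also in K (this T-model is also a K-model).
S4-tableau for the formula:
1. ¬(□¬q → □□¬q) ∧ (¬p ∧ ◇¬q), 0
2. ¬(□¬q → □□¬q), 0
3. ¬p ∧ ◇¬q, 0
4. □¬q, 0
5. ¬□□¬q, 0
6. ¬p, 0
7. ◇¬q, 0
8. ¬q, 0
9. ¬□¬q, 1
10. ¬q, 1
11. ¬q, 2
12. q, 3
13. ¬q, 3
Accessibility: 0R0, 0R1, 0R2, 0R3, 1R1, 1R3, 2R2, 3R3
Branch closes: q and ¬q both at 3.
Every branch closes (one shown): unsatisfiable in S4, hence also in S5 (every S5-frame is an S4-frame).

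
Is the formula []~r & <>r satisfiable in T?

1. []~r & <>r, w0
2. []~r, w0
3. <>r, w0
4. ~r, w0
5. r, w1
6. ~r, w1
Accessibility: w0Rw0, w0Rw1, w1Rw1
Branch closes: r and ~r both at w1.
All branches of the tableau close; one closing branch shown above.

Unsatisfiable (every branch closes)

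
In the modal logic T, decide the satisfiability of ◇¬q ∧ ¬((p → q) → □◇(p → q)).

1. ◇¬q ∧ ¬((p → q) → □◇(p → q)), w0
2. ◇¬q, w0   [∧-rule on 1]
3. ¬((p → q) → □◇(p → q)), w0   [∧-rule on 1]
4. p → q, w0   [¬→-rule on 3]
5. ¬□◇(p → q), w0   [¬→-rule on 3]
6. q, w0   [→-rule on 4 (branches; this branch)]
7. ¬q, w1   [◇-rule on 2: fresh world w1, w0Rw1]
8. ¬◇(p → q), w2   [¬□-rule on 5: fresh world w2, w0Rw2]
9. ¬(p → q), w2   [¬◇-rule on 8 via w2Rw2]
10. p, w2   [¬→-rule on 9]
11. ¬q, w2   [¬→-rule on 9]
Accessibility: w0Rw0, w0Rw1, w0Rw2, w1Rw1, w2Rw2

Satisfiable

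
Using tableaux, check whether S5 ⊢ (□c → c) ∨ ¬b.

Tableau for the negation ¬((□c → c) ∨ ¬b):
1. ¬((□c → c) ∨ ¬b), u
2. ¬(□c → c), u
3. b, u
4. □c, u
5. ¬c, u
6. c, u
Accessibility: uRu
Branch closes: c and ¬c both at u.
Every branch of the negation's tableau closes; the branch above is one of them.

Valid in S5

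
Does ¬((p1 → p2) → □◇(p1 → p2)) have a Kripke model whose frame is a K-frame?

1. ¬((p1 → p2) → □◇(p1 → p2)), u
2. p1 → p2, u   [¬→-rule on 1]
3. ¬□◇(p1 → p2), u   [¬→-rule on 1]
4. p2, u   [→-rule on 2 (branches; this branch)]
5. ¬◇(p1 → p2), v   [¬□-rule on 3: fresh world v, uRv]
Accessibility: uRv

Satisfiable (open branch found)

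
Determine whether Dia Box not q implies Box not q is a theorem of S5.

Valid in S5

Tableau for the negation not (Dia Box not q implies Box not q):
1. not (Dia Box not q implies Box not q), u
2. Dia Box not q, u
3. not Box not q, u
4. Box not q, v
5. not q, u
6. not q, v
7. q, w
8. not q, w
Accessibility: uRu, uRv, uRw, vRu, vRv, vRw, wRu, wRv, wRw
Branch closes: q and not q both at w.
All branches of the negation close; one closing branch shown above.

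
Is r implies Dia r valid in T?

Valid in T

Tableau for the negation not (r implies Dia r):
1. not (r implies Dia r), w0
2. r, w0   [neg-implies-rule on 1]
3. not Dia r, w0   [neg-implies-rule on 1]
4. not r, w0   [neg-Dia-rule on 3 via w0Rw0]
Accessibility: w0Rw0
Branch closes: r and not r both at w0.
Every branch of the negation's tableau closes; the branch above is one of them.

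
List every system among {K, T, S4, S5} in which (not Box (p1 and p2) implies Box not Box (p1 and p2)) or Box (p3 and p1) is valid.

S5

S5-tableau for the negation not ((not Box (p1 and p2) implies Box not Box (p1 and p2)) or Box (p3 and p1)):
1. not ((not Box (p1 and p2) implies Box not Box (p1 and p2)) or Box (p3 and p1)), u
2. not (not Box (p1 and p2) implies Box not Box (p1 and p2)), u   [neg-or-rule on 1]
3. not Box (p3 and p1), u   [neg-or-rule on 1]
4. not Box (p1 and p2), u   [neg-implies-rule on 2]
5. not Box not Box (p1 and p2), u   [neg-implies-rule on 2]
6. not (p3 and p1), v   [neg-Box-rule on 3: fresh world v, uRv]
7. not p3, v   [neg-and-rule on 6 (branches; this branch)]
8. not (p1 and p2), w   [neg-Box-rule on 4: fresh world w, uRw]
9. not p2, w   [neg-and-rule on 8 (branches; this branch)]
10. Box (p1 and p2), x   [neg-Box-rule on 5: fresh world x, uRx]
11. p1 and p2, u   [Box-rule on 10 via xRu]
12. p1, u   [and-rule on 11]
13. p2, u   [and-rule on 11]
14. p1 and p2, v   [Box-rule on 10 via xRv]
15. p1, v   [and-rule on 14]
16. p2, v   [and-rule on 14]
17. p1 and p2, w   [Box-rule on 10 via xRw]
18. p1, w   [and-rule on 17]
19. p2, w   [and-rule on 17]
Accessibility: uRu, uRv, uRw, uRx, vRu, vRv, vRw, vRx, wRu, wRv, wRw, wRx, xRu, xRv, xRw, xRx
Branch closes: p2 and not p2 both at w.
Every branch closes (one shown): valid in S5.
S4-tableau for the negation not ((not Box (p1 and p2) implies Box not Box (p1 and p2)) or Box (p3 and p1)):
1. not ((not Box (p1 and p2) implies Box not Box (p1 and p2)) or Box (p3 and p1)), u
2. not (not Box (p1 and p2) implies Box not Box (p1 and p2)), u   [neg-or-rule on 1]
3. not Box (p3 and p1), u   [neg-or-rule on 1]
4. not Box (p1 and p2), u   [neg-implies-rule on 2]
5. not Box not Box (p1 and p2), u   [neg-implies-rule on 2]
6. not (p3 and p1), v   [neg-Box-rule on 3: fresh world v, uRv]
7. not p1, v   [neg-and-rule on 6 (branches; this branch)]
8. not (p1 and p2), w   [neg-Box-rule on 4: fresh world w, uRw]
9. not p2, w   [neg-and-rule on 8 (branches; this branch)]
10. Box (p1 and p2), x   [neg-Box-rule on 5: fresh world x, uRx]
11. p1 and p2, x   [Box-rule on 10 via xRx]
12. p1, x   [and-rule on 11]
13. p2, x   [and-rule on 11]
Accessibility: uRu, uRv, uRw, uRx, vRv, wRw, xRx
Complete open branch: countermodel on an S4-frame, so not valid in S4, nor in K, T (the same frame is also a K-frame and a T-frame).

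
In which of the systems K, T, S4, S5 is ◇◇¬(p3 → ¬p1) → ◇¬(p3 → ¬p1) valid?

T-tableau for the negation ¬(◇◇¬(p3 → ¬p1) → ◇¬(p3 → ¬p1)):
1. ¬(◇◇¬(p3 → ¬p1) → ◇¬(p3 → ¬p1)), u
2. ◇◇¬(p3 → ¬p1), u   [¬→-rule on 1]
3. ¬◇¬(p3 → ¬p1), u   [¬→-rule on 1]
4. p3 → ¬p1, u   [¬◇-rule on 3 via uRu]
5. ¬p1, u   [→-rule on 4 (branches; this branch)]
6. ◇¬(p3 → ¬p1), v   [◇-rule on 2: fresh world v, uRv]
7. p3 → ¬p1, v   [¬◇-rule on 3 via uRv]
8. ¬p1, v   [→-rule on 7 (branches; this branch)]
9. ¬(p3 → ¬p1), w   [◇-rule on 6: fresh world w, vRw]
10. p3, w   [¬→-rule on 9]
11. p1, w   [¬→-rule on 9]
Accessibility: uRu, uRv, vRv, vRw, wRw
Complete open branch: countermodel on a T-frame, so not valid in T, nor in K (the same frame is also a K-frame).
S4-tableau for the negation ¬(◇◇¬(p3 → ¬p1) → ◇¬(p3 → ¬p1)):
1. ¬(◇◇¬(p3 → ¬p1) → ◇¬(p3 → ¬p1)), u
2. ◇◇¬(p3 → ¬p1), u   [¬→-rule on 1]
3. ¬◇¬(p3 → ¬p1), u   [¬→-rule on 1]
4. p3 → ¬p1, u   [¬◇-rule on 3 via uRu]
5. ¬p1, u   [→-rule on 4 (branches; this branch)]
6. ◇¬(p3 → ¬p1), v   [◇-rule on 2: fresh world v, uRv]
7. p3 → ¬p1, v   [¬◇-rule on 3 via uRv]
8. ¬p1, v   [→-rule on 7 (branches; this branch)]
9. ¬(p3 → ¬p1), w   [◇-rule on 6: fresh world w, vRw]
10. p3, w   [¬→-rule on 9]
11. p1, w   [¬→-rule on 9]
12. p3 → ¬p1, w   [¬◇-rule on 3 via uRw]
13. ¬p1, w   [→-rule on 12 (branches; this branch)]
Accessibility: uRu, uRv, uRw, vRv, vRw, wRw
Branch closes: p1 and ¬p1 both at w.
Every branch closes (one shown): valid in S4, hence also in S5 (every theorem of S4 is a theorem of S5).

S4, S5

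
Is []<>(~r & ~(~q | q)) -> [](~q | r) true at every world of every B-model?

Tableau for the negation ~([]<>(~r & ~(~q | q)) -> [](~q | r)):
1. ~([]<>(~r & ~(~q | q)) -> [](~q | r)), w0
2. []<>(~r & ~(~q | q)), w0
3. ~[](~q | r), w0
4. <>(~r & ~(~q | q)), w0
5. ~(~q | r), w1
6. q, w1
7. ~r, w1
8. <>(~r & ~(~q | q)), w1
9. ~r & ~(~q | q), w2
10. ~r, w2
11. ~(~q | q), w2
12. q, w2
13. ~q, w2
Accessibility: w0Rw0, w0Rw1, w0Rw2, w1Rw0, w1Rw1, w2Rw0, w2Rw2
Branch closes: q and ~q both at w2.
All branches of the negation close; one closing branch shown above.

Yes, valid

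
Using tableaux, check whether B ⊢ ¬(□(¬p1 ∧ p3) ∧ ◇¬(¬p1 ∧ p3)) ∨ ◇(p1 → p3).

Tableau for the negation ¬(¬(□(¬p1 ∧ p3) ∧ ◇¬(¬p1 ∧ p3)) ∨ ◇(p1 → p3)):
1. ¬(¬(□(¬p1 ∧ p3) ∧ ◇¬(¬p1 ∧ p3)) ∨ ◇(p1 → p3)), u
2. □(¬p1 ∧ p3) ∧ ◇¬(¬p1 ∧ p3), u
3. ¬◇(p1 → p3), u
4. □(¬p1 ∧ p3), u
5. ◇¬(¬p1 ∧ p3), u
6. ¬(p1 → p3), u
7. p1, u
8. ¬p3, u
9. ¬p1 ∧ p3, u
10. ¬p1, u
11. p3, u
Accessibility: uRu
Branch closes: p1 and ¬p1 both at u.
Every branch of the negation's tableau closes; the branch above is one of them.

Valid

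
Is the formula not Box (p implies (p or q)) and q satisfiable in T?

Unsatisfiable (every branch closes)

1. not Box (p implies (p or q)) and q, w0
2. not Box (p implies (p or q)), w0
3. q, w0
4. not (p implies (p or q)), w1
5. p, w1
6. not (p or q), w1
7. not p, w1
8. not q, w1
Accessibility: w0Rw0, w0Rw1, w1Rw1
Branch closes: p and not p both at w1.
(One branch shown.) All branches close.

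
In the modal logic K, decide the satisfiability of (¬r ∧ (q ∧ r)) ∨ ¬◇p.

1. (¬r ∧ (q ∧ r)) ∨ ¬◇p, w0
2. ¬◇p, w0

Yes, satisfiable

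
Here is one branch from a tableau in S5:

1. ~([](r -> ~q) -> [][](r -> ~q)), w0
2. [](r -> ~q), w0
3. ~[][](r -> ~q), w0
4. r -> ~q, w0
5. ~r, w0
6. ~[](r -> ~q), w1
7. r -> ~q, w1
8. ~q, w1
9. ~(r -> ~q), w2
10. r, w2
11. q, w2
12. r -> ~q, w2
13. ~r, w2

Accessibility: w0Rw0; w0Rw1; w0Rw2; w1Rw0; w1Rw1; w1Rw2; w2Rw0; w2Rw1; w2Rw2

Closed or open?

Both r and ~r appear at w2.

Yes, closed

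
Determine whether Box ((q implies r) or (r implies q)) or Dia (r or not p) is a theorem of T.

Tableau for the negation not (Box ((q implies r) or (r implies q)) or Dia (r or not p)):
1. not (Box ((q implies r) or (r implies q)) or Dia (r or not p)), u
2. not Box ((q implies r) or (r implies q)), u
3. not Dia (r or not p), u
4. not (r or not p), u
5. not r, u
6. p, u
7. not ((q implies r) or (r implies q)), v
8. not (q implies r), v
9. not (r implies q), v
10. q, v
11. not r, v
12. r, v
13. not q, v
Accessibility: uRu, uRv, vRv
Branch closes: r and not r both at v.
Every branch of the negation's tableau closes; the branch above is one of them.

Yes, valid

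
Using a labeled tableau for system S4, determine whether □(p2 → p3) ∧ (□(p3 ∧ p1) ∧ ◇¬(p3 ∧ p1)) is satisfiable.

No, unsatisfiable

1. □(p2 → p3) ∧ (□(p3 ∧ p1) ∧ ◇¬(p3 ∧ p1)), w0
2. □(p2 → p3), w0
3. □(p3 ∧ p1) ∧ ◇¬(p3 ∧ p1), w0
4. □(p3 ∧ p1), w0
5. ◇¬(p3 ∧ p1), w0
6. p2 → p3, w0
7. p3 ∧ p1, w0
8. p3, w0
9. p1, w0
10. ¬(p3 ∧ p1), w1
11. p2 → p3, w1
12. p3 ∧ p1, w1
13. p3, w1
14. p1, w1
15. ¬p1, w1
Accessibility: w0Rw0, w0Rw1, w1Rw1
Branch closes: p1 and ¬p1 both at w1.
(One branch shown.) All branches close.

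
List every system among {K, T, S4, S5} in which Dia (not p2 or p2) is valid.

K-tableau for the negation not Dia (not p2 or p2):
1. not Dia (not p2 or p2), u
Complete open branch: countermodel on a K-frame, so not valid in K.
T-tableau for the negation not Dia (not p2 or p2):
1. not Dia (not p2 or p2), u
2. not (not p2 or p2), u   [neg-Dia-rule on 1 via uRu]
3. p2, u   [neg-or-rule on 2]
4. not p2, u   [neg-or-rule on 2]
Accessibility: uRu
Branch closes: p2 and not p2 both at u.
Every branch closes (one shown): valid in T, hence also in S4, S5 (every theorem of T is a theorem of S4 and S5).

T, S4, S5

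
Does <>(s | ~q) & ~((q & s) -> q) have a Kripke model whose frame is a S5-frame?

Unsatisfiable (every branch closes)

1. <>(s | ~q) & ~((q & s) -> q), 0
2. <>(s | ~q), 0   [&-rule on 1]
3. ~((q & s) -> q), 0   [&-rule on 1]
4. q & s, 0   [~->-rule on 3]
5. ~q, 0   [~->-rule on 3]
6. q, 0   [&-rule on 4]
7. s, 0   [&-rule on 4]
Accessibility: 0R0
Branch closes: q and ~q both at 0.
Every branch closes; the branch above is one of them.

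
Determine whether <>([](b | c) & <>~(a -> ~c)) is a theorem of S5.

Tableau for the negation ~<>([](b | c) & <>~(a -> ~c)):
1. ~<>([](b | c) & <>~(a -> ~c)), u
2. ~([](b | c) & <>~(a -> ~c)), u
3. ~<>~(a -> ~c), u
4. a -> ~c, u
5. ~c, u
Accessibility: uRu
The negation has an open branch (countermodel exists).

Not valid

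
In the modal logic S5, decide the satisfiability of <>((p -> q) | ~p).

1. <>((p -> q) | ~p), u
2. (p -> q) | ~p, v
3. ~p, v
Accessibility: uRu, uRv, vRu, vRv

Yes, satisfiable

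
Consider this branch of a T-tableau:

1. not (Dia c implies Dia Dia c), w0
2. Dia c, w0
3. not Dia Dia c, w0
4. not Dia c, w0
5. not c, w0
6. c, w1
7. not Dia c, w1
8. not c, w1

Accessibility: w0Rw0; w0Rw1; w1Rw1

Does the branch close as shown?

Yes, closed

Both c and not c appear at w1.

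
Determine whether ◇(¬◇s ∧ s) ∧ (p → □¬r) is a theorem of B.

Tableau for the negation ¬(◇(¬◇s ∧ s) ∧ (p → □¬r)):
1. ¬(◇(¬◇s ∧ s) ∧ (p → □¬r)), u
2. ¬(p → □¬r), u   [¬∧-rule on 1 (branches; this branch)]
3. p, u   [¬→-rule on 2]
4. ¬□¬r, u   [¬→-rule on 2]
5. r, v   [¬□-rule on 4: fresh world v, uRv]
Accessibility: uRu, uRv, vRu, vRv
The negation has an open branch (countermodel exists).

No, not valid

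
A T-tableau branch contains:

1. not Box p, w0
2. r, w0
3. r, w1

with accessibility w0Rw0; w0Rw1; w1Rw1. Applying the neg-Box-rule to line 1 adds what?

a fresh world w2 with w0Rw2, and not p at w2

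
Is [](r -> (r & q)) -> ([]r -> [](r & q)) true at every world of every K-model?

Tableau for the negation ~([](r -> (r & q)) -> ([]r -> [](r & q))):
1. ~([](r -> (r & q)) -> ([]r -> [](r & q))), w0
2. [](r -> (r & q)), w0
3. ~([]r -> [](r & q)), w0
4. []r, w0
5. ~[](r & q), w0
6. ~(r & q), w1
7. r -> (r & q), w1
8. r, w1
9. ~q, w1
10. r & q, w1
11. q, w1
Accessibility: w0Rw1
Branch closes: q and ~q both at w1.
All branches of the negation close; one closing branch shown above.

Valid in K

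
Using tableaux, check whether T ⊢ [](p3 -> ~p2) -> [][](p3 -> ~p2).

Tableau for the negation ~([](p3 -> ~p2) -> [][](p3 -> ~p2)):
1. ~([](p3 -> ~p2) -> [][](p3 -> ~p2)), 0
2. [](p3 -> ~p2), 0
3. ~[][](p3 -> ~p2), 0
4. p3 -> ~p2, 0
5. ~p2, 0
6. ~[](p3 -> ~p2), 1
7. p3 -> ~p2, 1
8. ~p2, 1
9. ~(p3 -> ~p2), 2
10. p3, 2
11. p2, 2
Accessibility: 0R0, 0R1, 1R1, 1R2, 2R2
The negation has an open branch (countermodel exists).

Invalid (countermodel exists)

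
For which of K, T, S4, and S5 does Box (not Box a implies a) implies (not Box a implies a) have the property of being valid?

K-tableau for the negation not (Box (not Box a implies a) implies (not Box a implies a)):
1. not (Box (not Box a implies a) implies (not Box a implies a)), w0
2. Box (not Box a implies a), w0   [neg-implies-rule on 1]
3. not (not Box a implies a), w0   [neg-implies-rule on 1]
4. not Box a, w0   [neg-implies-rule on 3]
5. not a, w0   [neg-implies-rule on 3]
6. not a, w1   [neg-Box-rule on 4: fresh world w1, w0Rw1]
7. not Box a implies a, w1   [Box-rule on 2 via w0Rw1]
8. Box a, w1   [implies-rule on 7 (branches; this branch)]
Accessibility: w0Rw1
Complete open branch: countermodel on a K-frame, so not valid in K.
T-tableau for the negation not (Box (not Box a implies a) implies (not Box a implies a)):
1. not (Box (not Box a implies a) implies (not Box a implies a)), w0
2. Box (not Box a implies a), w0   [neg-implies-rule on 1]
3. not (not Box a implies a), w0   [neg-implies-rule on 1]
4. not Box a, w0   [neg-implies-rule on 3]
5. not a, w0   [neg-implies-rule on 3]
6. not Box a implies a, w0   [Box-rule on 2 via w0Rw0]
7. Box a, w0   [implies-rule on 6 (branches; this branch)]
8. a, w0   [Box-rule on 7 via w0Rw0]
Accessibility: w0Rw0
Branch closes: a and not a both at w0.
Every branch closes (one shown): valid in T, hence also in S4, S5 (every theorem of T is a theorem of S4 and S5).

T, S4, S5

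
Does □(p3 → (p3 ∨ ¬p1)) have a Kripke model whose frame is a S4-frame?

Yes, satisfiable

1. □(p3 → (p3 ∨ ¬p1)), u
2. p3 → (p3 ∨ ¬p1), u   [□-rule on 1 via uRu]
3. p3 ∨ ¬p1, u   [→-rule on 2 (branches; this branch)]
4. ¬p1, u   [∨-rule on 3 (branches; this branch)]
Accessibility: uRu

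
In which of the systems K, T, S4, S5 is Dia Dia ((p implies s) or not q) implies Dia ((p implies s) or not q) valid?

S4-tableau for the negation not (Dia Dia ((p implies s) or not q) implies Dia ((p implies s) or not q)):
1. not (Dia Dia ((p implies s) or not q) implies Dia ((p implies s) or not q)), 0
2. Dia Dia ((p implies s) or not q), 0
3. not Dia ((p implies s) or not q), 0
4. not ((p implies s) or not q), 0
5. not (p implies s), 0
6. q, 0
7. p, 0
8. not s, 0
9. Dia ((p implies s) or not q), 1
10. not ((p implies s) or not q), 1
11. not (p implies s), 1
12. q, 1
13. p, 1
14. not s, 1
15. (p implies s) or not q, 2
16. not ((p implies s) or not q), 2
17. not (p implies s), 2
18. q, 2
19. p, 2
20. not s, 2
21. p implies s, 2
22. s, 2
Accessibility: 0R0, 0R1, 0R2, 1R1, 1R2, 2R2
Branch closes: s and not s both at 2.
Every branch closes (one shown): valid in S4, hence also in S5 (every theorem of S4 is a theorem of S5).
T-tableau for the negation not (Dia Dia ((p implies s) or not q) implies Dia ((p implies s) or not q)):
1. not (Dia Dia ((p implies s) or not q) implies Dia ((p implies s) or not q)), 0
2. Dia Dia ((p implies s) or not q), 0
3. not Dia ((p implies s) or not q), 0
4. not ((p implies s) or not q), 0
5. not (p implies s), 0
6. q, 0
7. p, 0
8. not s, 0
9. Dia ((p implies s) or not q), 1
10. not ((p implies s) or not q), 1
11. not (p implies s), 1
12. q, 1
13. p, 1
14. not s, 1
15. (p implies s) or not q, 2
16. not q, 2
Accessibility: 0R0, 0R1, 1R1, 1R2, 2R2
Complete open branch: countermodel on a T-frame, so not valid in T, nor in K (the same frame is also a K-frame).

S4, S5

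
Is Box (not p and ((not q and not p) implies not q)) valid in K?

Tableau for the negation not Box (not p and ((not q and not p) implies not q)):
1. not Box (not p and ((not q and not p) implies not q)), 0
2. not (not p and ((not q and not p) implies not q)), 1
3. p, 1
Accessibility: 0R1
The negation has an open branch (countermodel exists).

Not valid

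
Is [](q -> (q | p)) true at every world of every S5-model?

Valid

Tableau for the negation ~[](q -> (q | p)):
1. ~[](q -> (q | p)), 0
2. ~(q -> (q | p)), 1
3. q, 1
4. ~(q | p), 1
5. ~q, 1
6. ~p, 1
Accessibility: 0R0, 0R1, 1R0, 1R1
Branch closes: q and ~q both at 1.
All branches of the negation close; one closing branch shown above.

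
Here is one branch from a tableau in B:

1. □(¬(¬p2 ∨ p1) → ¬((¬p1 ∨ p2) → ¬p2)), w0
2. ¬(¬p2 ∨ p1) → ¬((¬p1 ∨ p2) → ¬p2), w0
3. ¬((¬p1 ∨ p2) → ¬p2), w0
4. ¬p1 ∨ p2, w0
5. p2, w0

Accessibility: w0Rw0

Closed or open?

No, open

There is no literal clash: for every atom and world, at most one sign appears.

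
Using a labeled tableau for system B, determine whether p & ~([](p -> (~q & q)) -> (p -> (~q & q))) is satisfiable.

No, unsatisfiable

1. p & ~([](p -> (~q & q)) -> (p -> (~q & q))), u
2. p, u
3. ~([](p -> (~q & q)) -> (p -> (~q & q))), u
4. [](p -> (~q & q)), u
5. ~(p -> (~q & q)), u
6. ~(~q & q), u
7. p -> (~q & q), u
8. ~q, u
9. ~q & q, u
10. q, u
Accessibility: uRu
Branch closes: q and ~q both at u.
(One branch shown.) All branches close.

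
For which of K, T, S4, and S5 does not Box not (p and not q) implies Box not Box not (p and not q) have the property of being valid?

S5

S5-tableau for the negation not (not Box not (p and not q) implies Box not Box not (p and not q)):
1. not (not Box not (p and not q) implies Box not Box not (p and not q)), u
2. not Box not (p and not q), u
3. not Box not Box not (p and not q), u
4. p and not q, v
5. p, v
6. not q, v
7. Box not (p and not q), w
8. not (p and not q), u
9. not (p and not q), v
10. not (p and not q), w
11. q, u
12. q, v
Accessibility: uRu, uRv, uRw, vRu, vRv, vRw, wRu, wRv, wRw
Branch closes: q and not q both at v.
Every branch closes (one shown): valid in S5.
S4-tableau for the negation not (not Box not (p and not q) implies Box not Box not (p and not q)):
1. not (not Box not (p and not q) implies Box not Box not (p and not q)), u
2. not Box not (p and not q), u
3. not Box not Box not (p and not q), u
4. p and not q, v
5. p, v
6. not q, v
7. Box not (p and not q), w
8. not (p and not q), w
9. q, w
Accessibility: uRu, uRv, uRw, vRv, wRw
Complete open branch: countermodel on an S4-frame, so not valid in S4, nor in K, T (the same frame is also a K-frame and a T-frame).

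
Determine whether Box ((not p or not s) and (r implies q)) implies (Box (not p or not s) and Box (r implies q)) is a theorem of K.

Tableau for the negation not (Box ((not p or not s) and (r implies q)) implies (Box (not p or not s) and Box (r implies q))):
1. not (Box ((not p or not s) and (r implies q)) implies (Box (not p or not s) and Box (r implies q))), w0
2. Box ((not p or not s) and (r implies q)), w0
3. not (Box (not p or not s) and Box (r implies q)), w0
4. not Box (r implies q), w0
5. not (r implies q), w1
6. r, w1
7. not q, w1
8. (not p or not s) and (r implies q), w1
9. not p or not s, w1
10. r implies q, w1
11. not s, w1
12. q, w1
Accessibility: w0Rw1
Branch closes: q and not q both at w1.
All branches of the negation close; one closing branch shown above.

Yes, valid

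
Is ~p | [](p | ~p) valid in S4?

Valid

Tableau for the negation ~(~p | [](p | ~p)):
1. ~(~p | [](p | ~p)), w0
2. p, w0
3. ~[](p | ~p), w0
4. ~(p | ~p), w1
5. ~p, w1
6. p, w1
Accessibility: w0Rw0, w0Rw1, w1Rw1
Branch closes: p and ~p both at w1.
All branches of the negation close; one closing branch shown above.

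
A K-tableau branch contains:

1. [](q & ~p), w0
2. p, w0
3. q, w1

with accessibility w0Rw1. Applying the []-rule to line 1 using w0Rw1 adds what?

q & ~p, w1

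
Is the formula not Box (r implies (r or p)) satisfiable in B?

1. not Box (r implies (r or p)), u
2. not (r implies (r or p)), v
3. r, v
4. not (r or p), v
5. not r, v
6. not p, v
Accessibility: uRu, uRv, vRu, vRv
Branch closes: r and not r both at v.
Every branch closes; the branch above is one of them.

No, unsatisfiable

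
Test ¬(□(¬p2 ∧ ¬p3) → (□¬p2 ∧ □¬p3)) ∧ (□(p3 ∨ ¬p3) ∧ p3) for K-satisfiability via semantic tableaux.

Unsatisfiable

1. ¬(□(¬p2 ∧ ¬p3) → (□¬p2 ∧ □¬p3)) ∧ (□(p3 ∨ ¬p3) ∧ p3), 0
2. ¬(□(¬p2 ∧ ¬p3) → (□¬p2 ∧ □¬p3)), 0
3. □(p3 ∨ ¬p3) ∧ p3, 0
4. □(¬p2 ∧ ¬p3), 0
5. ¬(□¬p2 ∧ □¬p3), 0
6. □(p3 ∨ ¬p3), 0
7. p3, 0
8. ¬□¬p3, 0
9. p3, 1
10. ¬p2 ∧ ¬p3, 1
11. ¬p2, 1
12. ¬p3, 1
Accessibility: 0R1
Branch closes: p3 and ¬p3 both at 1.
(One branch shown.) All branches close.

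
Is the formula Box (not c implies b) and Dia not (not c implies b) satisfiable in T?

Unsatisfiable

1. Box (not c implies b) and Dia not (not c implies b), w0
2. Box (not c implies b), w0   [and-rule on 1]
3. Dia not (not c implies b), w0   [and-rule on 1]
4. not c implies b, w0   [Box-rule on 2 via w0Rw0]
5. b, w0   [implies-rule on 4 (branches; this branch)]
6. not (not c implies b), w1   [Dia-rule on 3: fresh world w1, w0Rw1]
7. not c, w1   [neg-implies-rule on 6]
8. not b, w1   [neg-implies-rule on 6]
9. not c implies b, w1   [Box-rule on 2 via w0Rw1]
10. b, w1   [implies-rule on 9 (branches; this branch)]
Accessibility: w0Rw0, w0Rw1, w1Rw1
Branch closes: b and not b both at w1.
Every branch closes; the branch above is one of them.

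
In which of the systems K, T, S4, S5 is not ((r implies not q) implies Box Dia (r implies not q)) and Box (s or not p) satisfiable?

S4-tableau for the formula:
1. not ((r implies not q) implies Box Dia (r implies not q)) and Box (s or not p), w0
2. not ((r implies not q) implies Box Dia (r implies not q)), w0   [and-rule on 1]
3. Box (s or not p), w0   [and-rule on 1]
4. r implies not q, w0   [neg-implies-rule on 2]
5. not Box Dia (r implies not q), w0   [neg-implies-rule on 2]
6. s or not p, w0   [Box-rule on 3 via w0Rw0]
7. not q, w0   [implies-rule on 4 (branches; this branch)]
8. not p, w0   [or-rule on 6 (branches; this branch)]
9. not Dia (r implies not q), w1   [neg-Box-rule on 5: fresh world w1, w0Rw1]
10. s or not p, w1   [Box-rule on 3 via w0Rw1]
11. not (r implies not q), w1   [neg-Dia-rule on 9 via w1Rw1]
12. r, w1   [neg-implies-rule on 11]
13. q, w1   [neg-implies-rule on 11]
14. not p, w1   [or-rule on 10 (branches; this branch)]
Accessibility: w0Rw0, w0Rw1, w1Rw1
Complete open branch: satisfiable in S4, hence also in K, T (this S4-model is also a K-model and a T-model).
S5-tableau for the formula:
1. not ((r implies not q) implies Box Dia (r implies not q)) and Box (s or not p), w0
2. not ((r implies not q) implies Box Dia (r implies not q)), w0   [and-rule on 1]
3. Box (s or not p), w0   [and-rule on 1]
4. r implies not q, w0   [neg-implies-rule on 2]
5. not Box Dia (r implies not q), w0   [neg-implies-rule on 2]
6. s or not p, w0   [Box-rule on 3 via w0Rw0]
7. not q, w0   [implies-rule on 4 (branches; this branch)]
8. not p, w0   [or-rule on 6 (branches; this branch)]
9. not Dia (r implies not q), w1   [neg-Box-rule on 5: fresh world w1, w0Rw1]
10. s or not p, w1   [Box-rule on 3 via w0Rw1]
11. not (r implies not q), w0   [neg-Dia-rule on 9 via w1Rw0]
12. r, w0   [neg-implies-rule on 11]
13. q, w0   [neg-implies-rule on 11]
Accessibility: w0Rw0, w0Rw1, w1Rw0, w1Rw1
Branch closes: q and not q both at w0.
Every branch closes (one shown): unsatisfiable in S5.

K, T, S4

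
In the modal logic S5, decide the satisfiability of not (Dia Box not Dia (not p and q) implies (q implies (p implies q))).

Unsatisfiable

1. not (Dia Box not Dia (not p and q) implies (q implies (p implies q))), u
2. Dia Box not Dia (not p and q), u
3. not (q implies (p implies q)), u
4. q, u
5. not (p implies q), u
6. p, u
7. not q, u
Accessibility: uRu
Branch closes: q and not q both at u.
(One branch shown.) All branches close.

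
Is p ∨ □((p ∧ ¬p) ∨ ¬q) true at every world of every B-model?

Not valid

Tableau for the negation ¬(p ∨ □((p ∧ ¬p) ∨ ¬q)):
1. ¬(p ∨ □((p ∧ ¬p) ∨ ¬q)), 0
2. ¬p, 0
3. ¬□((p ∧ ¬p) ∨ ¬q), 0
4. ¬((p ∧ ¬p) ∨ ¬q), 1
5. ¬(p ∧ ¬p), 1
6. q, 1
7. p, 1
Accessibility: 0R0, 0R1, 1R0, 1R1
The negation has an open branch (countermodel exists).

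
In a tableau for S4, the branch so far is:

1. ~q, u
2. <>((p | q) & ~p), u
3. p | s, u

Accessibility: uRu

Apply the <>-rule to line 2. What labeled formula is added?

a fresh world v with uRv, and (p | q) & ~p at v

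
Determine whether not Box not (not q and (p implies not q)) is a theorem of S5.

No, not valid

Tableau for the negation Box not (not q and (p implies not q)):
1. Box not (not q and (p implies not q)), 0
2. not (not q and (p implies not q)), 0
3. not (p implies not q), 0
4. p, 0
5. q, 0
Accessibility: 0R0
The negation has an open branch (countermodel exists).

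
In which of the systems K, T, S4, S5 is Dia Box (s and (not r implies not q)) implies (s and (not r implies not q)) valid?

S5-tableau for the negation not (Dia Box (s and (not r implies not q)) implies (s and (not r implies not q))):
1. not (Dia Box (s and (not r implies not q)) implies (s and (not r implies not q))), 0
2. Dia Box (s and (not r implies not q)), 0
3. not (s and (not r implies not q)), 0
4. not (not r implies not q), 0
5. not r, 0
6. q, 0
7. Box (s and (not r implies not q)), 1
8. s and (not r implies not q), 0
9. s, 0
10. not r implies not q, 0
11. s and (not r implies not q), 1
12. s, 1
13. not r implies not q, 1
14. not q, 0
Accessibility: 0R0, 0R1, 1R0, 1R1
Branch closes: q and not q both at 0.
Every branch closes (one shown): valid in S5.
S4-tableau for the negation not (Dia Box (s and (not r implies not q)) implies (s and (not r implies not q))):
1. not (Dia Box (s and (not r implies not q)) implies (s and (not r implies not q))), 0
2. Dia Box (s and (not r implies not q)), 0
3. not (s and (not r implies not q)), 0
4. not (not r implies not q), 0
5. not r, 0
6. q, 0
7. Box (s and (not r implies not q)), 1
8. s and (not r implies not q), 1
9. s, 1
10. not r implies not q, 1
11. not q, 1
Accessibility: 0R0, 0R1, 1R1
Complete open branch: countermodel on an S4-frame, so not valid in S4, nor in K, T (the same frame is also a K-frame and a T-frame).

S5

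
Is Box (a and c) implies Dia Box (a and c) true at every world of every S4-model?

Tableau for the negation not (Box (a and c) implies Dia Box (a and c)):
1. not (Box (a and c) implies Dia Box (a and c)), 0
2. Box (a and c), 0
3. not Dia Box (a and c), 0
4. a and c, 0
5. a, 0
6. c, 0
7. not Box (a and c), 0
8. not (a and c), 1
9. a and c, 1
10. a, 1
11. c, 1
12. not Box (a and c), 1
13. not c, 1
Accessibility: 0R0, 0R1, 1R1
Branch closes: c and not c both at 1.
All branches of the negation close; one closing branch shown above.

Valid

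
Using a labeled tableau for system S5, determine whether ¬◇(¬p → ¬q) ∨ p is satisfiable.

1. ¬◇(¬p → ¬q) ∨ p, w0
2. p, w0   [∨-rule on 1 (branches; this branch)]
Accessibility: w0Rw0

Satisfiable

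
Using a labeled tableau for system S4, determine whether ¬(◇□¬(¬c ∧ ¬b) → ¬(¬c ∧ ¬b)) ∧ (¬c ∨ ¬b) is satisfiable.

1. ¬(◇□¬(¬c ∧ ¬b) → ¬(¬c ∧ ¬b)) ∧ (¬c ∨ ¬b), u
2. ¬(◇□¬(¬c ∧ ¬b) → ¬(¬c ∧ ¬b)), u
3. ¬c ∨ ¬b, u
4. ◇□¬(¬c ∧ ¬b), u
5. ¬c ∧ ¬b, u
6. ¬c, u
7. ¬b, u
8. □¬(¬c ∧ ¬b), v
9. ¬(¬c ∧ ¬b), v
10. b, v
Accessibility: uRu, uRv, vRv

Yes, satisfiable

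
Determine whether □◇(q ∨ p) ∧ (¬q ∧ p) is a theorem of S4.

Tableau for the negation ¬(□◇(q ∨ p) ∧ (¬q ∧ p)):
1. ¬(□◇(q ∨ p) ∧ (¬q ∧ p)), u
2. ¬(¬q ∧ p), u
3. ¬p, u
Accessibility: uRu
The negation has an open branch (countermodel exists).

Not valid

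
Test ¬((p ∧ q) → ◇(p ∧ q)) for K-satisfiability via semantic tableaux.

Satisfiable (open branch found)

1. ¬((p ∧ q) → ◇(p ∧ q)), u
2. p ∧ q, u   [¬→-rule on 1]
3. ¬◇(p ∧ q), u   [¬→-rule on 1]
4. p, u   [∧-rule on 2]
5. q, u   [∧-rule on 2]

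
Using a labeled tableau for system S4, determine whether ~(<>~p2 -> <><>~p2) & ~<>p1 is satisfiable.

1. ~(<>~p2 -> <><>~p2) & ~<>p1, u
2. ~(<>~p2 -> <><>~p2), u
3. ~<>p1, u
4. <>~p2, u
5. ~<><>~p2, u
6. ~p1, u
7. ~<>~p2, u
8. p2, u
9. ~p2, v
10. ~p1, v
11. ~<>~p2, v
12. p2, v
Accessibility: uRu, uRv, vRv
Branch closes: p2 and ~p2 both at v.
(One branch shown.) All branches close.

No, unsatisfiable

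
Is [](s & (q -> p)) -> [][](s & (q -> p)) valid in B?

Tableau for the negation ~([](s & (q -> p)) -> [][](s & (q -> p))):
1. ~([](s & (q -> p)) -> [][](s & (q -> p))), w0
2. [](s & (q -> p)), w0   [~->-rule on 1]
3. ~[][](s & (q -> p)), w0   [~->-rule on 1]
4. s & (q -> p), w0   [[]-rule on 2 via w0Rw0]
5. s, w0   [&-rule on 4]
6. q -> p, w0   [&-rule on 4]
7. p, w0   [->-rule on 6 (branches; this branch)]
8. ~[](s & (q -> p)), w1   [~[]-rule on 3: fresh world w1, w0Rw1]
9. s & (q -> p), w1   [[]-rule on 2 via w0Rw1]
10. s, w1   [&-rule on 9]
11. q -> p, w1   [&-rule on 9]
12. p, w1   [->-rule on 11 (branches; this branch)]
13. ~(s & (q -> p)), w2   [~[]-rule on 8: fresh world w2, w1Rw2]
14. ~(q -> p), w2   [~&-rule on 13 (branches; this branch)]
15. q, w2   [~->-rule on 14]
16. ~p, w2   [~->-rule on 14]
Accessibility: w0Rw0, w0Rw1, w1Rw0, w1Rw1, w1Rw2, w2Rw1, w2Rw2
The negation has an open branch (countermodel exists).

No, not valid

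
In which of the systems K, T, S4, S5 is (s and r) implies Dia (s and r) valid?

T-tableau for the negation not ((s and r) implies Dia (s and r)):
1. not ((s and r) implies Dia (s and r)), u
2. s and r, u
3. not Dia (s and r), u
4. s, u
5. r, u
6. not (s and r), u
7. not r, u
Accessibility: uRu
Branch closes: r and not r both at u.
Every branch closes (one shown): valid in T, hence also in S4, S5 (every theorem of T is a theorem of S4 and S5).
K-tableau for the negation not ((s and r) implies Dia (s and r)):
1. not ((s and r) implies Dia (s and r)), u
2. s and r, u
3. not Dia (s and r), u
4. s, u
5. r, u
Complete open branch: countermodel on a K-frame, so not valid in K.

T, S4, S5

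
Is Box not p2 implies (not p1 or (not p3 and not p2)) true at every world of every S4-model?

Tableau for the negation not (Box not p2 implies (not p1 or (not p3 and not p2))):
1. not (Box not p2 implies (not p1 or (not p3 and not p2))), u
2. Box not p2, u
3. not (not p1 or (not p3 and not p2)), u
4. p1, u
5. not (not p3 and not p2), u
6. not p2, u
7. p3, u
Accessibility: uRu
The negation has an open branch (countermodel exists).

Not valid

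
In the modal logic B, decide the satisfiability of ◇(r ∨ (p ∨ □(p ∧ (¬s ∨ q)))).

1. ◇(r ∨ (p ∨ □(p ∧ (¬s ∨ q)))), u
2. r ∨ (p ∨ □(p ∧ (¬s ∨ q))), v
3. p ∨ □(p ∧ (¬s ∨ q)), v
4. □(p ∧ (¬s ∨ q)), v
5. p ∧ (¬s ∨ q), u
6. p, u
7. ¬s ∨ q, u
8. p ∧ (¬s ∨ q), v
9. p, v
10. ¬s ∨ q, v
11. q, u
12. q, v
Accessibility: uRu, uRv, vRu, vRv

Yes, satisfiable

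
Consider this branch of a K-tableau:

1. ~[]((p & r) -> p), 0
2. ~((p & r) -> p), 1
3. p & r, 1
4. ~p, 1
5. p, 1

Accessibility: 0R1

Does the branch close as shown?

Both p and ~p appear at 1.

Yes, closed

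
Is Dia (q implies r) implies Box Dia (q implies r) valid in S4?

Tableau for the negation not (Dia (q implies r) implies Box Dia (q implies r)):
1. not (Dia (q implies r) implies Box Dia (q implies r)), 0
2. Dia (q implies r), 0
3. not Box Dia (q implies r), 0
4. q implies r, 1
5. r, 1
6. not Dia (q implies r), 2
7. not (q implies r), 2
8. q, 2
9. not r, 2
Accessibility: 0R0, 0R1, 0R2, 1R1, 2R2
The negation has an open branch (countermodel exists).

Not valid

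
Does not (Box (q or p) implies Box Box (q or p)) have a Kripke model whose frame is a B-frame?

1. not (Box (q or p) implies Box Box (q or p)), 0
2. Box (q or p), 0   [neg-implies-rule on 1]
3. not Box Box (q or p), 0   [neg-implies-rule on 1]
4. q or p, 0   [Box-rule on 2 via 0R0]
5. p, 0   [or-rule on 4 (branches; this branch)]
6. not Box (q or p), 1   [neg-Box-rule on 3: fresh world 1, 0R1]
7. q or p, 1   [Box-rule on 2 via 0R1]
8. p, 1   [or-rule on 7 (branches; this branch)]
9. not (q or p), 2   [neg-Box-rule on 6: fresh world 2, 1R2]
10. not q, 2   [neg-or-rule on 9]
11. not p, 2   [neg-or-rule on 9]
Accessibility: 0R0, 0R1, 1R0, 1R1, 1R2, 2R1, 2R2

Yes, satisfiable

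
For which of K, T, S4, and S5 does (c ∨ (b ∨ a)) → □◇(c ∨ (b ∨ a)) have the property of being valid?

S5-tableau for the negation ¬((c ∨ (b ∨ a)) → □◇(c ∨ (b ∨ a))):
1. ¬((c ∨ (b ∨ a)) → □◇(c ∨ (b ∨ a))), 0
2. c ∨ (b ∨ a), 0
3. ¬□◇(c ∨ (b ∨ a)), 0
4. b ∨ a, 0
5. a, 0
6. ¬◇(c ∨ (b ∨ a)), 1
7. ¬(c ∨ (b ∨ a)), 0
8. ¬c, 0
9. ¬(b ∨ a), 0
10. ¬b, 0
11. ¬a, 0
Accessibility: 0R0, 0R1, 1R0, 1R1
Branch closes: a and ¬a both at 0.
Every branch closes (one shown): valid in S5.
S4-tableau for the negation ¬((c ∨ (b ∨ a)) → □◇(c ∨ (b ∨ a))):
1. ¬((c ∨ (b ∨ a)) → □◇(c ∨ (b ∨ a))), 0
2. c ∨ (b ∨ a), 0
3. ¬□◇(c ∨ (b ∨ a)), 0
4. b ∨ a, 0
5. a, 0
6. ¬◇(c ∨ (b ∨ a)), 1
7. ¬(c ∨ (b ∨ a)), 1
8. ¬c, 1
9. ¬(b ∨ a), 1
10. ¬b, 1
11. ¬a, 1
Accessibility: 0R0, 0R1, 1R1
Complete open branch: countermodel on an S4-frame, so not valid in S4, nor in K, T (the same frame is also a K-frame and a T-frame).

S5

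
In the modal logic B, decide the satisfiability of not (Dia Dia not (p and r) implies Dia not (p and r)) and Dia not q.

1. not (Dia Dia not (p and r) implies Dia not (p and r)) and Dia not q, u
2. not (Dia Dia not (p and r) implies Dia not (p and r)), u
3. Dia not q, u
4. Dia Dia not (p and r), u
5. not Dia not (p and r), u
6. p and r, u
7. p, u
8. r, u
9. not q, v
10. p and r, v
11. p, v
12. r, v
13. Dia not (p and r), w
14. p and r, w
15. p, w
16. r, w
17. not (p and r), x
18. not r, x
Accessibility: uRu, uRv, uRw, vRu, vRv, wRu, wRw, wRx, xRw, xRx

Yes, satisfiable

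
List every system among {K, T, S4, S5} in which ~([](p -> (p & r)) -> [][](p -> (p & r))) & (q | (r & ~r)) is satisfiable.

S4-tableau for the formula:
1. ~([](p -> (p & r)) -> [][](p -> (p & r))) & (q | (r & ~r)), w0
2. ~([](p -> (p & r)) -> [][](p -> (p & r))), w0
3. q | (r & ~r), w0
4. [](p -> (p & r)), w0
5. ~[][](p -> (p & r)), w0
6. p -> (p & r), w0
7. q, w0
8. p & r, w0
9. p, w0
10. r, w0
11. ~[](p -> (p & r)), w1
12. p -> (p & r), w1
13. p & r, w1
14. p, w1
15. r, w1
16. ~(p -> (p & r)), w2
17. p, w2
18. ~(p & r), w2
19. p -> (p & r), w2
20. ~r, w2
21. p & r, w2
22. r, w2
Accessibility: w0Rw0, w0Rw1, w0Rw2, w1Rw1, w1Rw2, w2Rw2
Branch closes: r and ~r both at w2.
Every branch closes (one shown): unsatisfiable in S4, hence also in S5 (every S5-frame is an S4-frame).
T-tableau for the formula:
1. ~([](p -> (p & r)) -> [][](p -> (p & r))) & (q | (r & ~r)), w0
2. ~([](p -> (p & r)) -> [][](p -> (p & r))), w0
3. q | (r & ~r), w0
4. [](p -> (p & r)), w0
5. ~[][](p -> (p & r)), w0
6. p -> (p & r), w0
7. q, w0
8. p & r, w0
9. p, w0
10. r, w0
11. ~[](p -> (p & r)), w1
12. p -> (p & r), w1
13. p & r, w1
14. p, w1
15. r, w1
16. ~(p -> (p & r)), w2
17. p, w2
18. ~(p & r), w2
19. ~r, w2
Accessibility: w0Rw0, w0Rw1, w1Rw1, w1Rw2, w2Rw2
Complete open branch: satisfiable in T, hence also in K (this T-model is also a K-model).

K, T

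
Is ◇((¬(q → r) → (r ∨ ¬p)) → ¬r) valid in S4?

Not valid

Tableau for the negation ¬◇((¬(q → r) → (r ∨ ¬p)) → ¬r):
1. ¬◇((¬(q → r) → (r ∨ ¬p)) → ¬r), w0
2. ¬((¬(q → r) → (r ∨ ¬p)) → ¬r), w0
3. ¬(q → r) → (r ∨ ¬p), w0
4. r, w0
5. r ∨ ¬p, w0
6. ¬p, w0
Accessibility: w0Rw0
The negation has an open branch (countermodel exists).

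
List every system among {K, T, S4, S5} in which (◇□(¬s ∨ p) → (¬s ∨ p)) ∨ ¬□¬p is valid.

S4-tableau for the negation ¬((◇□(¬s ∨ p) → (¬s ∨ p)) ∨ ¬□¬p):
1. ¬((◇□(¬s ∨ p) → (¬s ∨ p)) ∨ ¬□¬p), w0
2. ¬(◇□(¬s ∨ p) → (¬s ∨ p)), w0
3. □¬p, w0
4. ◇□(¬s ∨ p), w0
5. ¬(¬s ∨ p), w0
6. s, w0
7. ¬p, w0
8. □(¬s ∨ p), w1
9. ¬p, w1
10. ¬s ∨ p, w1
11. ¬s, w1
Accessibility: w0Rw0, w0Rw1, w1Rw1
Complete open branch: countermodel on an S4-frame, so not valid in S4, nor in K, T (the same frame is also a K-frame and a T-frame).
S5-tableau for the negation ¬((◇□(¬s ∨ p) → (¬s ∨ p)) ∨ ¬□¬p):
1. ¬((◇□(¬s ∨ p) → (¬s ∨ p)) ∨ ¬□¬p), w0
2. ¬(◇□(¬s ∨ p) → (¬s ∨ p)), w0
3. □¬p, w0
4. ◇□(¬s ∨ p), w0
5. ¬(¬s ∨ p), w0
6. s, w0
7. ¬p, w0
8. □(¬s ∨ p), w1
9. ¬p, w1
10. ¬s ∨ p, w0
11. ¬s ∨ p, w1
12. p, w0
Accessibility: w0Rw0, w0Rw1, w1Rw0, w1Rw1
Branch closes: p and ¬p both at w0.
Every branch closes (one shown): valid in S5.

S5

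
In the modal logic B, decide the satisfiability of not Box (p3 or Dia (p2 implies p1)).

Satisfiable (open branch found)

1. not Box (p3 or Dia (p2 implies p1)), w0
2. not (p3 or Dia (p2 implies p1)), w1   [neg-Box-rule on 1: fresh world w1, w0Rw1]
3. not p3, w1   [neg-or-rule on 2]
4. not Dia (p2 implies p1), w1   [neg-or-rule on 2]
5. not (p2 implies p1), w0   [neg-Dia-rule on 4 via w1Rw0]
6. p2, w0   [neg-implies-rule on 5]
7. not p1, w0   [neg-implies-rule on 5]
8. not (p2 implies p1), w1   [neg-Dia-rule on 4 via w1Rw1]
9. p2, w1   [neg-implies-rule on 8]
10. not p1, w1   [neg-implies-rule on 8]
Accessibility: w0Rw0, w0Rw1, w1Rw0, w1Rw1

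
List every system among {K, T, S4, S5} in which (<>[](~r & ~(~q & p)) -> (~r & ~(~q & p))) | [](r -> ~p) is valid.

S5

S5-tableau for the negation ~((<>[](~r & ~(~q & p)) -> (~r & ~(~q & p))) | [](r -> ~p)):
1. ~((<>[](~r & ~(~q & p)) -> (~r & ~(~q & p))) | [](r -> ~p)), u
2. ~(<>[](~r & ~(~q & p)) -> (~r & ~(~q & p))), u
3. ~[](r -> ~p), u
4. <>[](~r & ~(~q & p)), u
5. ~(~r & ~(~q & p)), u
6. ~q & p, u
7. ~q, u
8. p, u
9. ~(r -> ~p), v
10. r, v
11. p, v
12. [](~r & ~(~q & p)), w
13. ~r & ~(~q & p), u
14. ~r, u
15. ~(~q & p), u
16. ~r & ~(~q & p), v
17. ~r, v
18. ~(~q & p), v
Accessibility: uRu, uRv, uRw, vRu, vRv, vRw, wRu, wRv, wRw
Branch closes: r and ~r both at v.
Every branch closes (one shown): valid in S5.
S4-tableau for the negation ~((<>[](~r & ~(~q & p)) -> (~r & ~(~q & p))) | [](r -> ~p)):
1. ~((<>[](~r & ~(~q & p)) -> (~r & ~(~q & p))) | [](r -> ~p)), u
2. ~(<>[](~r & ~(~q & p)) -> (~r & ~(~q & p))), u
3. ~[](r -> ~p), u
4. <>[](~r & ~(~q & p)), u
5. ~(~r & ~(~q & p)), u
6. ~q & p, u
7. ~q, u
8. p, u
9. ~(r -> ~p), v
10. r, v
11. p, v
12. [](~r & ~(~q & p)), w
13. ~r & ~(~q & p), w
14. ~r, w
15. ~(~q & p), w
16. ~p, w
Accessibility: uRu, uRv, uRw, vRv, wRw
Complete open branch: countermodel on an S4-frame, so not valid in S4, nor in K, T (the same frame is also a K-frame and a T-frame).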